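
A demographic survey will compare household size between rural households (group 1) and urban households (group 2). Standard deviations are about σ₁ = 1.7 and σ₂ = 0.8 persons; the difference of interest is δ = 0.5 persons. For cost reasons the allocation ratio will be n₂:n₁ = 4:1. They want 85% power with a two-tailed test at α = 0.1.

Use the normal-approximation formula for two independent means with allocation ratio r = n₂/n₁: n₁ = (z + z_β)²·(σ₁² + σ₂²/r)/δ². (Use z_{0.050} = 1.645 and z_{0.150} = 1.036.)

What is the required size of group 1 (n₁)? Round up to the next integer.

n₁ = 88

n₁ = (z_{α/2} + z_β)² · (σ₁² + σ₂²/r) / δ²
   = (1.645 + 1.036)² · (1.7² + 0.8²/4) / 0.5²
   = 7.1878 · (2.89 + 0.16) / 0.25
   = 7.1878 · 3.05 / 0.25
   = 87.69
Round up → n₁ = 88; n₂ = r·n₁ = 4 × 88 = 352.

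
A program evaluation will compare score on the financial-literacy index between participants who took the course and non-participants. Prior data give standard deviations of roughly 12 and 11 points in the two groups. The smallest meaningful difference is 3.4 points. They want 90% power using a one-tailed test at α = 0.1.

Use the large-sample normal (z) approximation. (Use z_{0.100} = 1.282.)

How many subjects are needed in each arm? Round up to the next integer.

n = 151 per group

n = (z_α + z_β)² · (σ₁² + σ₂²) / δ²
  = (1.282 + 1.282)² · (12² + 11² = 265) / 3.4²
  = 6.5741 · 265 / 11.56
  = 150.70
Round up → n = 151 per group.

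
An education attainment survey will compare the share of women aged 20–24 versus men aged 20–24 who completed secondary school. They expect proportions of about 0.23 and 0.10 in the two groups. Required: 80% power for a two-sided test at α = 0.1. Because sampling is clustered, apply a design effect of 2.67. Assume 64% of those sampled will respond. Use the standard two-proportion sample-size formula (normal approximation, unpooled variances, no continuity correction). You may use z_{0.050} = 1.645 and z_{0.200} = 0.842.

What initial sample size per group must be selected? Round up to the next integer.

n = 408 per group

n = (z_{α/2} + z_β)² · [p₁(1−p₁) + p₂(1−p₂)] / (p₁ − p₂)²
  = (1.645 + 0.842)² · (0.23·0.77 + 0.10·0.90) / (0.13)²
  = (2.487)² · (0.1771 + 0.0900) / 0.0169
  = 6.1852 · 0.2671 / 0.0169
  = 97.75
Design effect: 2.67 × 97.75 = 261.01.
Adjust for 64% response: 261.01 / 0.64 = 407.82.
Round up → n = 408 per group.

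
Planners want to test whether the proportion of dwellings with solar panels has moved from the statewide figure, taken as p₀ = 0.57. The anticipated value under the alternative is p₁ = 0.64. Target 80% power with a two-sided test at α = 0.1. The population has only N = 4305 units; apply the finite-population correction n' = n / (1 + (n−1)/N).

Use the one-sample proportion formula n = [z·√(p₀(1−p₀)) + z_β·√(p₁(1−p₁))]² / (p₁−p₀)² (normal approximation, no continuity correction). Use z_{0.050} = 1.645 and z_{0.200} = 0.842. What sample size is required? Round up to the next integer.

n = 284

n = [z_{α/2}·√(p₀q₀) + z_β·√(p₁q₁)]² / (p₁ − p₀)²
  = [1.645·√(0.57·0.43) + 0.842·√(0.64·0.36)]² / (0.07)²
  = [1.645·0.4951 + 0.842·0.4800]² / 0.0049
  = [1.2186]² / 0.0049
  = 303.04
Finite-population correction (N = 4305): 303.04 / (1 + (303.04 − 1)/4305) = 283.17.
Round up → n = 284.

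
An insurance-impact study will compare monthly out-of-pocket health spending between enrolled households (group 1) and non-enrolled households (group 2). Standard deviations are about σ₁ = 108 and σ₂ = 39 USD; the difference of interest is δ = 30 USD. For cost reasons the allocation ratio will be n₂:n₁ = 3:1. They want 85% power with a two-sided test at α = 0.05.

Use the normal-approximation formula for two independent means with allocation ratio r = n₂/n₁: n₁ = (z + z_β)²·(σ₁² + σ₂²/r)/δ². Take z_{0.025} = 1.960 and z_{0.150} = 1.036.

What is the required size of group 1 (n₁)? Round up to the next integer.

n₁ = (z_{α/2} + z_β)² · (σ₁² + σ₂²/r) / δ²
   = (1.960 + 1.036)² · (108² + 39²/3) / 30²
   = 8.9760 · (11664 + 507) / 900
   = 8.9760 · 12171 / 900
   = 121.39
Round up → n₁ = 122; n₂ = r·n₁ = 3 × 122 = 366.

n₁ = 122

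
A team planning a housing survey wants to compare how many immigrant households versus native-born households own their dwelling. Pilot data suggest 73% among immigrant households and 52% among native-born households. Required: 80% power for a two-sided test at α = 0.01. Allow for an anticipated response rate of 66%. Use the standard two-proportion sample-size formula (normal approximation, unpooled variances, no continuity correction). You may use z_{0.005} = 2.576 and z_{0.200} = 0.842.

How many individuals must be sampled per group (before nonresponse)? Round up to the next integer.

n = 180 per group

n = (z_{α/2} + z_β)² · [p₁(1−p₁) + p₂(1−p₂)] / (p₁ − p₂)²
  = (2.576 + 0.842)² · (0.73·0.27 + 0.52·0.48) / (0.21)²
  = (3.418)² · (0.1971 + 0.2496) / 0.0441
  = 11.6827 · 0.4467 / 0.0441
  = 118.34
Adjust for 66% response: 118.34 / 0.66 = 179.30.
Round up → n = 180 per group.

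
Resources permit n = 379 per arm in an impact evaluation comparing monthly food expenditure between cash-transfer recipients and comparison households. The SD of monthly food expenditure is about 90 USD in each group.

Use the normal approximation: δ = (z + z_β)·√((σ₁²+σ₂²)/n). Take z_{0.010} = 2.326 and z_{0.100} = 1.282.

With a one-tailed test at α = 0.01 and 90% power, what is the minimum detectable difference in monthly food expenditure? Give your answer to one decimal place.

Minimum detectable difference ≈ 23.6 USD

δ = (z_α + z_β) · √((σ₁²+σ₂²)/n)
  = (2.326 + 1.282) · √(16200/379)
  = 3.608 · √42.7441
  = 3.608 · 6.5379
  = 23.5887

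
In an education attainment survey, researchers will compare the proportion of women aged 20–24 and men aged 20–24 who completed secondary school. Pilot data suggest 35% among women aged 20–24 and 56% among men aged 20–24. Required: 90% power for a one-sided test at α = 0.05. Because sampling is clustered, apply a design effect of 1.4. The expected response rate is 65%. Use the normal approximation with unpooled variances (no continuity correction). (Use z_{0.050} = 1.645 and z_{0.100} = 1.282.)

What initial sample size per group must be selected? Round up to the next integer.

n = (z_α + z_β)² · [p₁(1−p₁) + p₂(1−p₂)] / (p₁ − p₂)²
  = (1.645 + 1.282)² · (0.35·0.65 + 0.56·0.44) / (-0.21)²
  = (2.927)² · (0.2275 + 0.2464) / 0.0441
  = 8.5673 · 0.4739 / 0.0441
  = 92.06
Design effect: 1.4 × 92.06 = 128.89.
Adjust for 65% response: 128.89 / 0.65 = 198.29.
Round up → n = 199 per group.

n = 199 per group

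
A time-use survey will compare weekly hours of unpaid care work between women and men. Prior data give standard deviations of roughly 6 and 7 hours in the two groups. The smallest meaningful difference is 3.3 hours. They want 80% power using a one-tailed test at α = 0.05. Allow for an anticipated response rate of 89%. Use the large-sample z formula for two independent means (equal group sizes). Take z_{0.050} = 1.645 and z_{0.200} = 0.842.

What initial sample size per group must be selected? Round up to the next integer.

n = 55 per group

n = (z_α + z_β)² · (σ₁² + σ₂²) / δ²
  = (1.645 + 0.842)² · (6² + 7² = 85) / 3.3²
  = 6.1852 · 85 / 10.89
  = 48.28
Adjust for 89% response: 48.28 / 0.89 = 54.24.
Round up → n = 55 per group.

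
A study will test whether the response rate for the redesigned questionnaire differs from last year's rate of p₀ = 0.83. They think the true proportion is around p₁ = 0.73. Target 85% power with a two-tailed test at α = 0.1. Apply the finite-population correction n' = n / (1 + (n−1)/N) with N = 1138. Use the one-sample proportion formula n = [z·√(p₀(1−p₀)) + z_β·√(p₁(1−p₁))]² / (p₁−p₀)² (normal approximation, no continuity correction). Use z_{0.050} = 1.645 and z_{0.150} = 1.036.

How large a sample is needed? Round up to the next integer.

n = [z_{α/2}·√(p₀q₀) + z_β·√(p₁q₁)]² / (p₁ − p₀)²
  = [1.645·√(0.83·0.17) + 1.036·√(0.73·0.27)]² / (-0.10)²
  = [1.645·0.3756 + 1.036·0.4440]² / 0.0100
  = [1.0779]² / 0.0100
  = 116.18
Finite-population correction (N = 1138): 116.18 / (1 + (116.18 − 1)/1138) = 105.50.
Round up → n = 106.

n = 106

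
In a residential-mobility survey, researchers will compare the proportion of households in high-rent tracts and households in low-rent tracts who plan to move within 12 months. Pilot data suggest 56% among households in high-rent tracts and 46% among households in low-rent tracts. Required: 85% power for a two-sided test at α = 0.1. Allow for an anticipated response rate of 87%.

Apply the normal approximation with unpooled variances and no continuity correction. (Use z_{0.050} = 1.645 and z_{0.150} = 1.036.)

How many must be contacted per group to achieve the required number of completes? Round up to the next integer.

n = 409 per group

n = (z_{α/2} + z_β)² · [p₁(1−p₁) + p₂(1−p₂)] / (p₁ − p₂)²
  = (1.645 + 1.036)² · (0.56·0.44 + 0.46·0.54) / (0.10)²
  = (2.681)² · (0.2464 + 0.2484) / 0.0100
  = 7.1878 · 0.4948 / 0.0100
  = 355.65
Adjust for 87% response: 355.65 / 0.87 = 408.79.
Round up → n = 409 per group.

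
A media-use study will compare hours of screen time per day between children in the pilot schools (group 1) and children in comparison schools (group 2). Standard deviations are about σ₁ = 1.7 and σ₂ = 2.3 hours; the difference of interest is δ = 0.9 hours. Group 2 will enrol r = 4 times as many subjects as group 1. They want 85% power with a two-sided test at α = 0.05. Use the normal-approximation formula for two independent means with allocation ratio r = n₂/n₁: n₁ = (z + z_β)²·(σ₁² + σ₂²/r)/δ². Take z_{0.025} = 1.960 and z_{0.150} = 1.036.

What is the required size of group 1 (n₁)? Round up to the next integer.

n₁ = (z_{α/2} + z_β)² · (σ₁² + σ₂²/r) / δ²
   = (1.960 + 1.036)² · (1.7² + 2.3²/4) / 0.9²
   = 8.9760 · (2.89 + 1.3225) / 0.81
   = 8.9760 · 4.2125 / 0.81
   = 46.68
Round up → n₁ = 47; n₂ = r·n₁ = 4 × 47 = 188.

n₁ = 47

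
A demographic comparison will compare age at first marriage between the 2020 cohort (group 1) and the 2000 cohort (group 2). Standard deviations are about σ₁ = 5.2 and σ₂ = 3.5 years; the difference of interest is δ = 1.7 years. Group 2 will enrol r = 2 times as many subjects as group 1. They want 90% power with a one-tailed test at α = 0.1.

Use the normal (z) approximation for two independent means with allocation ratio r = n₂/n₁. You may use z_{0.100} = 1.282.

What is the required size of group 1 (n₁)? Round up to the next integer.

n₁ = (z_α + z_β)² · (σ₁² + σ₂²/r) / δ²
   = (1.282 + 1.282)² · (5.2² + 3.5²/2) / 1.7²
   = 6.5741 · (27.04 + 6.125) / 2.89
   = 6.5741 · 33.165 / 2.89
   = 75.44
Round up → n₁ = 76; n₂ = r·n₁ = 2 × 76 = 152.

n₁ = 76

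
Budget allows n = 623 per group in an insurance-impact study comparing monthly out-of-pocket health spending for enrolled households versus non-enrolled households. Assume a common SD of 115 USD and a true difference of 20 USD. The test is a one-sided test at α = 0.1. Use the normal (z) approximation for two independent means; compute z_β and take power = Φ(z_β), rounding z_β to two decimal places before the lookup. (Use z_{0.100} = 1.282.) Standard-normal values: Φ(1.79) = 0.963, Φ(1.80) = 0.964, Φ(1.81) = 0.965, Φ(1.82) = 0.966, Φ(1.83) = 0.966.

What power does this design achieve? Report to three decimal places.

Power ≈ 0.963

z_β = δ·√(n/(σ₁²+σ₂²)) − z_α
    = 20 · √(623/26450) − 1.282
    = 20 · 0.15347 − 1.282
    = 3.0695 − 1.282 = 1.7875 → 1.79
Power = Φ(1.79) = 0.963.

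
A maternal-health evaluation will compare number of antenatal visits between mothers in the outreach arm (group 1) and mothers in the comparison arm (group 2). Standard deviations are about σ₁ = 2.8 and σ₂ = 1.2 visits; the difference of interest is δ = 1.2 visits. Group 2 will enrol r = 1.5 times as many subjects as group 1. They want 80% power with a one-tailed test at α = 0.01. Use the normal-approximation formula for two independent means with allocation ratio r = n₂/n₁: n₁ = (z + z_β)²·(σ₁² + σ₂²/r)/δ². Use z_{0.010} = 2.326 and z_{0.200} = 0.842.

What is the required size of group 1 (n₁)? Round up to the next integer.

n₁ = 62

n₁ = (z_α + z_β)² · (σ₁² + σ₂²/r) / δ²
   = (2.326 + 0.842)² · (2.8² + 1.2²/1.5) / 1.2²
   = 10.0362 · (7.84 + 0.96) / 1.44
   = 10.0362 · 8.8 / 1.44
   = 61.33
Round up → n₁ = 62; n₂ = r·n₁ = 1.5 × 62 = 93.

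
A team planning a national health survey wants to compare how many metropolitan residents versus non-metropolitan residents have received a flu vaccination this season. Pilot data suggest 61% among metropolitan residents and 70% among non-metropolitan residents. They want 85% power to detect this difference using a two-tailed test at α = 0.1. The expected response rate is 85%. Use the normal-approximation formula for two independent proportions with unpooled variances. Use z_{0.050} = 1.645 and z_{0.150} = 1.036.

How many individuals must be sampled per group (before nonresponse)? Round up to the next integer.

n = (z_{α/2} + z_β)² · [p₁(1−p₁) + p₂(1−p₂)] / (p₁ − p₂)²
  = (1.645 + 1.036)² · (0.61·0.39 + 0.70·0.30) / (-0.09)²
  = (2.681)² · (0.2379 + 0.2100) / 0.0081
  = 7.1878 · 0.4479 / 0.0081
  = 397.46
Adjust for 85% response: 397.46 / 0.85 = 467.60.
Round up → n = 468 per group.

n = 468 per group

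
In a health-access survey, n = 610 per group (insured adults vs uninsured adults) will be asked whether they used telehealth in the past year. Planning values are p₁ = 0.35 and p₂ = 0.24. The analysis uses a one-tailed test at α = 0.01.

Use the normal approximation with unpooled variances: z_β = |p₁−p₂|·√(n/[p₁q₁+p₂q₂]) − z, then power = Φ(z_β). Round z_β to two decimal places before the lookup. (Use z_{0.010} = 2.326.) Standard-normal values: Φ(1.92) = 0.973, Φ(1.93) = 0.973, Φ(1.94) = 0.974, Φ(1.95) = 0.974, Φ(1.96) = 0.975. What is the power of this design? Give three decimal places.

Power ≈ 0.973

z_β = |p₁−p₂|·√(n/[p₁q₁+p₂q₂]) − z_α
    = 0.11 · √(610/0.4099) − 2.326
    = 0.11 · 38.5768 − 2.326
    = 4.2434 − 2.326 = 1.9174 → 1.92
Power = Φ(1.92) = 0.973.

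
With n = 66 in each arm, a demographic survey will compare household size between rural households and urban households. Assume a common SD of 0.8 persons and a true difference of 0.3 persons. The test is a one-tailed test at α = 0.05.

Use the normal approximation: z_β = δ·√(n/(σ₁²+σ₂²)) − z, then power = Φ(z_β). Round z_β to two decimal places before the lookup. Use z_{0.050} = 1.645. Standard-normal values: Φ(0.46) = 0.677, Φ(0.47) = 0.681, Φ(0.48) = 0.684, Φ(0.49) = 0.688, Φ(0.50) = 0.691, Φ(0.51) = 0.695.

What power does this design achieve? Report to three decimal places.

z_β = δ·√(n/(σ₁²+σ₂²)) − z_α
    = 0.3 · √(66/1.28) − 1.645
    = 0.3 · 7.18070 − 1.645
    = 2.1542 − 1.645 = 0.5092 → 0.51
Power = Φ(0.51) = 0.695.

Power ≈ 0.695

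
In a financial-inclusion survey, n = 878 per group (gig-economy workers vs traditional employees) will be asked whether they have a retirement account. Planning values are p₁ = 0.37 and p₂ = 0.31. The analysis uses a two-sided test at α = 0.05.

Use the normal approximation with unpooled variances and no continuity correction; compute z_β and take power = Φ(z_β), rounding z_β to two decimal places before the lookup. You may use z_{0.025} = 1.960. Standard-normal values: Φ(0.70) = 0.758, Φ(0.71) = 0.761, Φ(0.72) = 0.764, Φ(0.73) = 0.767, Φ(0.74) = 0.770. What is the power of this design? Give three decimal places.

z_β = |p₁−p₂|·√(n/[p₁q₁+p₂q₂]) − z_{α/2}
    = 0.06 · √(878/0.4470) − 1.960
    = 0.06 · 44.3194 − 1.960
    = 2.6592 − 1.960 = 0.6992 → 0.70
Power = Φ(0.70) = 0.758.

Power ≈ 0.758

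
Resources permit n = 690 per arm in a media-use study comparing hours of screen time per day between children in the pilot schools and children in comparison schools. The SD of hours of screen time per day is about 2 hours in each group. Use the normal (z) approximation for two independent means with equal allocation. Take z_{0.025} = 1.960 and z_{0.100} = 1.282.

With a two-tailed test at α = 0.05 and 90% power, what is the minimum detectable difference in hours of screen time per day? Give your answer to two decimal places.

δ = (z_{α/2} + z_β) · √((σ₁²+σ₂²)/n)
  = (1.960 + 1.282) · √(8/690)
  = 3.242 · √0.01159
  = 3.242 · 0.1077
  = 0.3491

Minimum detectable difference ≈ 0.35 hours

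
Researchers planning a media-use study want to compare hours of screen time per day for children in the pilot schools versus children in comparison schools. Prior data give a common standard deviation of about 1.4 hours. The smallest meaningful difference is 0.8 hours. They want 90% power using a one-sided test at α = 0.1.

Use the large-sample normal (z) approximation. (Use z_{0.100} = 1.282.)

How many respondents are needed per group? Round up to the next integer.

n = (z_α + z_β)² · (σ₁² + σ₂²) / δ²
  = (1.282 + 1.282)² · (2·1.4² = 3.92) / 0.8²
  = 6.5741 · 3.92 / 0.64
  = 40.27
Round up → n = 41 per group.

n = 41 per group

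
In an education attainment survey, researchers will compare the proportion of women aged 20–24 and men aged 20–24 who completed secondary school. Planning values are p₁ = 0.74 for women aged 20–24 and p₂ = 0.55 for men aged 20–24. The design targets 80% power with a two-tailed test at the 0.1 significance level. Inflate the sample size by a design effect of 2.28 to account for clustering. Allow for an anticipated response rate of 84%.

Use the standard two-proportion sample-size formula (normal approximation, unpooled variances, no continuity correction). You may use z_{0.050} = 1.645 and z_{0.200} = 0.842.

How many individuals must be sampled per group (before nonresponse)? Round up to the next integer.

n = 205 per group

n = (z_{α/2} + z_β)² · [p₁(1−p₁) + p₂(1−p₂)] / (p₁ − p₂)²
  = (1.645 + 0.842)² · (0.74·0.26 + 0.55·0.45) / (0.19)²
  = (2.487)² · (0.1924 + 0.2475) / 0.0361
  = 6.1852 · 0.4399 / 0.0361
  = 75.37
Design effect: 2.28 × 75.37 = 171.84.
Adjust for 84% response: 171.84 / 0.84 = 204.58.
Round up → n = 205 per group.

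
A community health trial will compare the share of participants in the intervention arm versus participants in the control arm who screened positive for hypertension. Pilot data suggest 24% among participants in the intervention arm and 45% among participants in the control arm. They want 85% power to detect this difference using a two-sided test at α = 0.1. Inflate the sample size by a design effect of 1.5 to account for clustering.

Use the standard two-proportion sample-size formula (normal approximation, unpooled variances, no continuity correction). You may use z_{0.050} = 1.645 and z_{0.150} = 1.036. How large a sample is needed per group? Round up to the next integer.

n = 106 per group

n = (z_{α/2} + z_β)² · [p₁(1−p₁) + p₂(1−p₂)] / (p₁ − p₂)²
  = (1.645 + 1.036)² · (0.24·0.76 + 0.45·0.55) / (-0.21)²
  = (2.681)² · (0.1824 + 0.2475) / 0.0441
  = 7.1878 · 0.4299 / 0.0441
  = 70.07
Design effect: 1.5 × 70.07 = 105.10.
Round up → n = 106 per group.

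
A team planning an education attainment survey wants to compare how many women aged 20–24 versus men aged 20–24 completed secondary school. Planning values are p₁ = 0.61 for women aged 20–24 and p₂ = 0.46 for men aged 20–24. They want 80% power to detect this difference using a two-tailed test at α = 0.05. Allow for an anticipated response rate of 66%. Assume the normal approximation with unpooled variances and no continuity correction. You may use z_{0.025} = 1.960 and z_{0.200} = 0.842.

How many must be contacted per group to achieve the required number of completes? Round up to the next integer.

n = 258 per group

n = (z_{α/2} + z_β)² · [p₁(1−p₁) + p₂(1−p₂)] / (p₁ − p₂)²
  = (1.960 + 0.842)² · (0.61·0.39 + 0.46·0.54) / (0.15)²
  = (2.802)² · (0.2379 + 0.2484) / 0.0225
  = 7.8512 · 0.4863 / 0.0225
  = 169.69
Adjust for 66% response: 169.69 / 0.66 = 257.11.
Round up → n = 258 per group.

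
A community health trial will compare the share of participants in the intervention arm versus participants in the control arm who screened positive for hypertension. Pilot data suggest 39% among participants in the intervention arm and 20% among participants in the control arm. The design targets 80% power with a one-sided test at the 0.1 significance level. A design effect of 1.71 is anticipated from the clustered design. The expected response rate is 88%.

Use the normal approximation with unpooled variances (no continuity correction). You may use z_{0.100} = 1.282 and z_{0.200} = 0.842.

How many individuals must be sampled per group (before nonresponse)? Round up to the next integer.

n = (z_α + z_β)² · [p₁(1−p₁) + p₂(1−p₂)] / (p₁ − p₂)²
  = (1.282 + 0.842)² · (0.39·0.61 + 0.20·0.80) / (0.19)²
  = (2.124)² · (0.2379 + 0.1600) / 0.0361
  = 4.5114 · 0.3979 / 0.0361
  = 49.73
Design effect: 1.71 × 49.73 = 85.03.
Adjust for 88% response: 85.03 / 0.88 = 96.62.
Round up → n = 97 per group.

n = 97 per group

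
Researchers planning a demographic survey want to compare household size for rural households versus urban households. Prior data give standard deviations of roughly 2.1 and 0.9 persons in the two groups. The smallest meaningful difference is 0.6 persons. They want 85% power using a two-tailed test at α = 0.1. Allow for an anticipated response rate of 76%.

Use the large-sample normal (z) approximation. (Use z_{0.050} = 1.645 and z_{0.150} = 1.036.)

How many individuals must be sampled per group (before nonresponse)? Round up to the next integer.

n = 138 per group

n = (z_{α/2} + z_β)² · (σ₁² + σ₂²) / δ²
  = (1.645 + 1.036)² · (2.1² + 0.9² = 5.22) / 0.6²
  = 7.1878 · 5.22 / 0.36
  = 104.22
Adjust for 76% response: 104.22 / 0.76 = 137.13.
Round up → n = 138 per group.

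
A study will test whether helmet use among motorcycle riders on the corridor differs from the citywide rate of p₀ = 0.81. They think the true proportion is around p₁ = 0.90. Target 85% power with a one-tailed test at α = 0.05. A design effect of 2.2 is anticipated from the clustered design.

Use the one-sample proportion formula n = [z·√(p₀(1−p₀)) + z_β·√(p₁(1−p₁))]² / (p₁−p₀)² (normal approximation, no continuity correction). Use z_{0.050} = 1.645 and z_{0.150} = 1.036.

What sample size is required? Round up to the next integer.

n = [z_α·√(p₀q₀) + z_β·√(p₁q₁)]² / (p₁ − p₀)²
  = [1.645·√(0.81·0.19) + 1.036·√(0.90·0.10)]² / (0.09)²
  = [1.645·0.3923 + 1.036·0.3000]² / 0.0081
  = [0.9561]² / 0.0081
  = 112.86
Design effect: 2.2 × 112.86 = 248.30.
Round up → n = 249.

n = 249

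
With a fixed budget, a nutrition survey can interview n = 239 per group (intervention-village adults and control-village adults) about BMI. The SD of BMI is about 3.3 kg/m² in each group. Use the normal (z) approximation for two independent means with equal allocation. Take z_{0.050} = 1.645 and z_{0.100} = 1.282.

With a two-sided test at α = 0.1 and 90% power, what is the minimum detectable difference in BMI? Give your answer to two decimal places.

Minimum detectable difference ≈ 0.88 kg/m²

δ = (z_{α/2} + z_β) · √((σ₁²+σ₂²)/n)
  = (1.645 + 1.282) · √(21.78/239)
  = 2.927 · √0.09113
  = 2.927 · 0.3019
  = 0.8836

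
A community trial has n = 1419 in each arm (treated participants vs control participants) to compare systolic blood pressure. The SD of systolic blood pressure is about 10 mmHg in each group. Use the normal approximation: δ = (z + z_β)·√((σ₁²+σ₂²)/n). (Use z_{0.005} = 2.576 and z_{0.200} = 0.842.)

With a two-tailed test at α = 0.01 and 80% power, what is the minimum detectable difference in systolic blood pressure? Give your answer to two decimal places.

Minimum detectable difference ≈ 1.28 mmHg

δ = (z_{α/2} + z_β) · √((σ₁²+σ₂²)/n)
  = (2.576 + 0.842) · √(200/1419)
  = 3.418 · √0.14094
  = 3.418 · 0.3754
  = 1.2832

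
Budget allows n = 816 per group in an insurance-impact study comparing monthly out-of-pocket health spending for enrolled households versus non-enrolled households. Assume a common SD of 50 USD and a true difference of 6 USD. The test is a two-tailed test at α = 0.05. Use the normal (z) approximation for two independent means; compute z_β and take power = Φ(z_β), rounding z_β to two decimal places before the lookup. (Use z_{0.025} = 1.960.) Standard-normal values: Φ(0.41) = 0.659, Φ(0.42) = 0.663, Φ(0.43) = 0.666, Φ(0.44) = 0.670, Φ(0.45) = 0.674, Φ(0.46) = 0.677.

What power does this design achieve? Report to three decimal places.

z_β = δ·√(n/(σ₁²+σ₂²)) − z_{α/2}
    = 6 · √(816/5000) − 1.960
    = 6 · 0.40398 − 1.960
    = 2.4239 − 1.960 = 0.4639 → 0.46
Power = Φ(0.46) = 0.677.

Power ≈ 0.677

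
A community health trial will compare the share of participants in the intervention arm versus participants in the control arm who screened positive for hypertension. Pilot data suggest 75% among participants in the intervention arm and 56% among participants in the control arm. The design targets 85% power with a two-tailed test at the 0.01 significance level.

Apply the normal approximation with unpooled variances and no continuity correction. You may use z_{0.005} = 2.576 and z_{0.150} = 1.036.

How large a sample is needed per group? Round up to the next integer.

n = 157 per group

n = (z_{α/2} + z_β)² · [p₁(1−p₁) + p₂(1−p₂)] / (p₁ − p₂)²
  = (2.576 + 1.036)² · (0.75·0.25 + 0.56·0.44) / (0.19)²
  = (3.612)² · (0.1875 + 0.2464) / 0.0361
  = 13.0465 · 0.4339 / 0.0361
  = 156.81
Round up → n = 157 per group.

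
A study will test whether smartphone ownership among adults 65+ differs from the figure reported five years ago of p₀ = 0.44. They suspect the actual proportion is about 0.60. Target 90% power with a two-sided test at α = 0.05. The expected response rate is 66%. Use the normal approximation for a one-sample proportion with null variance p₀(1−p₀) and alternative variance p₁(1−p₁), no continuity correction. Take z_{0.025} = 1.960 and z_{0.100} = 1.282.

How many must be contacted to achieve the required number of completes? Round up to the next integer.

n = [z_{α/2}·√(p₀q₀) + z_β·√(p₁q₁)]² / (p₁ − p₀)²
  = [1.960·√(0.44·0.56) + 1.282·√(0.60·0.40)]² / (0.16)²
  = [1.960·0.4964 + 1.282·0.4899]² / 0.0256
  = [1.6010]² / 0.0256
  = 100.12
Adjust for 66% response: 100.12 / 0.66 = 151.70.
Round up → n = 152.

n = 152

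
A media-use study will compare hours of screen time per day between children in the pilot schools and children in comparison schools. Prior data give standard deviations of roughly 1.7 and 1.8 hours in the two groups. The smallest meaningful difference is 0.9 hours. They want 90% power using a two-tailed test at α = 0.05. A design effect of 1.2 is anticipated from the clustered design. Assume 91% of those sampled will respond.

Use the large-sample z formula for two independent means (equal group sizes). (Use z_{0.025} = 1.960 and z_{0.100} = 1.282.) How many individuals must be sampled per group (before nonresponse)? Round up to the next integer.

n = (z_{α/2} + z_β)² · (σ₁² + σ₂²) / δ²
  = (1.960 + 1.282)² · (1.7² + 1.8² = 6.13) / 0.9²
  = 10.5106 · 6.13 / 0.81
  = 79.54
Design effect: 1.2 × 79.54 = 95.45.
Adjust for 91% response: 95.45 / 0.91 = 104.89.
Round up → n = 105 per group.

n = 105 per group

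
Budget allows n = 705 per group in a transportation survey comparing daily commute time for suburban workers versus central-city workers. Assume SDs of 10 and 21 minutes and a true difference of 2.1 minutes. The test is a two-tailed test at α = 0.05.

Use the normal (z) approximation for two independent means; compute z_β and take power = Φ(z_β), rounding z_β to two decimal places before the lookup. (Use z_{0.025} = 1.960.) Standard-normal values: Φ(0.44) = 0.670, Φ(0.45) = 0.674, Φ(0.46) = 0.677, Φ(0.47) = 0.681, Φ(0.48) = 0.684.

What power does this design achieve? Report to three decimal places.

z_β = δ·√(n/(σ₁²+σ₂²)) − z_{α/2}
    = 2.1 · √(705/541) − 1.960
    = 2.1 · 1.14155 − 1.960
    = 2.3973 − 1.960 = 0.4373 → 0.44
Power = Φ(0.44) = 0.670.

Power ≈ 0.670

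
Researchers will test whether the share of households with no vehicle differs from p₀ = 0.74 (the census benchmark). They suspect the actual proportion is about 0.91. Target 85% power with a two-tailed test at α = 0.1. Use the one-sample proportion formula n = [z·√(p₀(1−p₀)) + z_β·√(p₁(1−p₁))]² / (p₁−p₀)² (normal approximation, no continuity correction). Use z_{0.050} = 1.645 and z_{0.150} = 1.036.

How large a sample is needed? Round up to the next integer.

n = [z_{α/2}·√(p₀q₀) + z_β·√(p₁q₁)]² / (p₁ − p₀)²
  = [1.645·√(0.74·0.26) + 1.036·√(0.91·0.09)]² / (0.17)²
  = [1.645·0.4386 + 1.036·0.2862]² / 0.0289
  = [1.0180]² / 0.0289
  = 35.86
Round up → n = 36.

n = 36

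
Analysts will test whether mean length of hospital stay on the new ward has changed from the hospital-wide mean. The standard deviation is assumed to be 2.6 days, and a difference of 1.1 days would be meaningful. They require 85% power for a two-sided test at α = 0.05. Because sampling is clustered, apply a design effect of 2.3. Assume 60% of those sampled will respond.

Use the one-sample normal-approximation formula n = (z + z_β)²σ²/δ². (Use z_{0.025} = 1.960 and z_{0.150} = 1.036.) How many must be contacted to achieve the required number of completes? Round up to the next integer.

n = 193

n = (z_{α/2} + z_β)² · σ² / δ²
  = (1.960 + 1.036)² · 2.6² / 1.1²
  = 8.9760 · 6.76 / 1.21
  = 50.15
Design effect: 2.3 × 50.15 = 115.34.
Adjust for 60% response: 115.34 / 0.60 = 192.23.
Round up → n = 193.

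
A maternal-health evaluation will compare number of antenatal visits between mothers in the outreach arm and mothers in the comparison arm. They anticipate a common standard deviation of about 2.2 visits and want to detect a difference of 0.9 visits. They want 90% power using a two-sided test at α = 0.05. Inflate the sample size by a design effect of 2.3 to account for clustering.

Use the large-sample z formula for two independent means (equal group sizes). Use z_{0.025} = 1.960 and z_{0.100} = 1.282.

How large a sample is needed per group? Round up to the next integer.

n = 289 per group

n = (z_{α/2} + z_β)² · (σ₁² + σ₂²) / δ²
  = (1.960 + 1.282)² · (2·2.2² = 9.68) / 0.9²
  = 10.5106 · 9.68 / 0.81
  = 125.61
Design effect: 2.3 × 125.61 = 288.90.
Round up → n = 289 per group.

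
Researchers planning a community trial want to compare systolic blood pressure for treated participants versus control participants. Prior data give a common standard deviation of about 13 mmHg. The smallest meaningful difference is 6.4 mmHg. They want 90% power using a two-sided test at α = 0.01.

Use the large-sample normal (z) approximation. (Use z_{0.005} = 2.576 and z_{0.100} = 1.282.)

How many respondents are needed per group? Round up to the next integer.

n = (z_{α/2} + z_β)² · (σ₁² + σ₂²) / δ²
  = (2.576 + 1.282)² · (2·13² = 338) / 6.4²
  = 14.8842 · 338 / 40.96
  = 122.82
Round up → n = 123 per group.

n = 123 per group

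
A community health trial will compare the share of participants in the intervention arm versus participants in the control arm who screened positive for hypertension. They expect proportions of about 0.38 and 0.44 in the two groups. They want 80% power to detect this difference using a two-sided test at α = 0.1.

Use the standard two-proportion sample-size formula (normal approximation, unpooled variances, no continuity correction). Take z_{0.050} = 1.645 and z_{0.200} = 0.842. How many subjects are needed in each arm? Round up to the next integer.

n = (z_{α/2} + z_β)² · [p₁(1−p₁) + p₂(1−p₂)] / (p₁ − p₂)²
  = (1.645 + 0.842)² · (0.38·0.62 + 0.44·0.56) / (-0.06)²
  = (2.487)² · (0.2356 + 0.2464) / 0.0036
  = 6.1852 · 0.4820 / 0.0036
  = 828.13
Round up → n = 829 per group.

n = 829 per group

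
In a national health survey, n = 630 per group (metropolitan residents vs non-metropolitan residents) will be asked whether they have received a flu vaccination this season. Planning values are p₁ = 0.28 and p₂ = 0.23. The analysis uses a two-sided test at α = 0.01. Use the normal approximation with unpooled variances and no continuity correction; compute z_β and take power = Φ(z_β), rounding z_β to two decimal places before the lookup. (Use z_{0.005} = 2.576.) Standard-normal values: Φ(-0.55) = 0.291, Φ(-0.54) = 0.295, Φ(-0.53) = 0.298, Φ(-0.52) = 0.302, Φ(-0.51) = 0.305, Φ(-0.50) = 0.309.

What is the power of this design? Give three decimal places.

z_β = |p₁−p₂|·√(n/[p₁q₁+p₂q₂]) − z_{α/2}
    = 0.05 · √(630/0.3787) − 2.576
    = 0.05 · 40.7871 − 2.576
    = 2.0394 − 2.576 = -0.5366 → -0.54
Power = Φ(-0.54) = 0.295.

Power ≈ 0.295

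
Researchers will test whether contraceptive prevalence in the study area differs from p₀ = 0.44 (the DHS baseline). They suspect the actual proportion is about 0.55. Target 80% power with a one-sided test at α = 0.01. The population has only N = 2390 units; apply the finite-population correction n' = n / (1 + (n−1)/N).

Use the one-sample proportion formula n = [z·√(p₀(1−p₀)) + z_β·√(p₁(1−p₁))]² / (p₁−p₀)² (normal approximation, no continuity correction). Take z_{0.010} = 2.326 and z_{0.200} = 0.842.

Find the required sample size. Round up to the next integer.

n = 189

n = [z_α·√(p₀q₀) + z_β·√(p₁q₁)]² / (p₁ − p₀)²
  = [2.326·√(0.44·0.56) + 0.842·√(0.55·0.45)]² / (0.11)²
  = [2.326·0.4964 + 0.842·0.4975]² / 0.0121
  = [1.5735]² / 0.0121
  = 204.62
Finite-population correction (N = 2390): 204.62 / (1 + (204.62 − 1)/2390) = 188.55.
Round up → n = 189.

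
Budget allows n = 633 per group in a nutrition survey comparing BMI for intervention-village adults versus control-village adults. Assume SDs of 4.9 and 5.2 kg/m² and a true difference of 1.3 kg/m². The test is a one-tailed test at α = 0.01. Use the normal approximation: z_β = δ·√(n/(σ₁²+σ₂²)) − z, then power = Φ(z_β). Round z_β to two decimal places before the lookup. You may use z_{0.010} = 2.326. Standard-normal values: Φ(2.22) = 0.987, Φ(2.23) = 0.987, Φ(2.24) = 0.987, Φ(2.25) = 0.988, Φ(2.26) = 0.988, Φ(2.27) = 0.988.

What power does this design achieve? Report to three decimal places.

z_β = δ·√(n/(σ₁²+σ₂²)) − z_α
    = 1.3 · √(633/51.05) − 2.326
    = 1.3 · 3.52131 − 2.326
    = 4.5777 − 2.326 = 2.2517 → 2.25
Power = Φ(2.25) = 0.988.

Power ≈ 0.988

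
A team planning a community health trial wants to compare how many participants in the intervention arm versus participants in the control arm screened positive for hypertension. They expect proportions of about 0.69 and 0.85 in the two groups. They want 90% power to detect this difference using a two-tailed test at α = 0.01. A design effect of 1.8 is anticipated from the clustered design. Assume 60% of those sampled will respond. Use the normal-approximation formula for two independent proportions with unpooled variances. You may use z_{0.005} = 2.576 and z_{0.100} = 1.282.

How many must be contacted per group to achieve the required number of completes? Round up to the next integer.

n = 596 per group

n = (z_{α/2} + z_β)² · [p₁(1−p₁) + p₂(1−p₂)] / (p₁ − p₂)²
  = (2.576 + 1.282)² · (0.69·0.31 + 0.85·0.15) / (-0.16)²
  = (3.858)² · (0.2139 + 0.1275) / 0.0256
  = 14.8842 · 0.3414 / 0.0256
  = 198.49
Design effect: 1.8 × 198.49 = 357.29.
Adjust for 60% response: 357.29 / 0.60 = 595.48.
Round up → n = 596 per group.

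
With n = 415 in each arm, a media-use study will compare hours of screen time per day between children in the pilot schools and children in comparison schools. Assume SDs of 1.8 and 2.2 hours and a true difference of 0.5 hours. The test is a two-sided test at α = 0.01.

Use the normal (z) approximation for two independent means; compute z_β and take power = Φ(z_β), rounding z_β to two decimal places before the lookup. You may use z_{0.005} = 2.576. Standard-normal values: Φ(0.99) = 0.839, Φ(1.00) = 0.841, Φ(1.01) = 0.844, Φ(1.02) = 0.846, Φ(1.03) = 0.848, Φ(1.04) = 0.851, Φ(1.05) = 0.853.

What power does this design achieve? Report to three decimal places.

Power ≈ 0.844

z_β = δ·√(n/(σ₁²+σ₂²)) − z_{α/2}
    = 0.5 · √(415/8.08) − 2.576
    = 0.5 · 7.16669 − 2.576
    = 3.5833 − 2.576 = 1.0073 → 1.01
Power = Φ(1.01) = 0.844.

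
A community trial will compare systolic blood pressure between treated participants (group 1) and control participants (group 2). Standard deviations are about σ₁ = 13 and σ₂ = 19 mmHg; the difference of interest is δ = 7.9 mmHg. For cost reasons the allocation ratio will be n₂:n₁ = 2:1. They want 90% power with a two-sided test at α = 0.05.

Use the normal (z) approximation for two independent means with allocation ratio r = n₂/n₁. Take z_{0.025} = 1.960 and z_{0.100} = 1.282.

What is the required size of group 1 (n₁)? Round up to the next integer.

n₁ = (z_{α/2} + z_β)² · (σ₁² + σ₂²/r) / δ²
   = (1.960 + 1.282)² · (13² + 19²/2) / 7.9²
   = 10.5106 · (169 + 180.5) / 62.41
   = 10.5106 · 349.5 / 62.41
   = 58.86
Round up → n₁ = 59; n₂ = r·n₁ = 2 × 59 = 118.

n₁ = 59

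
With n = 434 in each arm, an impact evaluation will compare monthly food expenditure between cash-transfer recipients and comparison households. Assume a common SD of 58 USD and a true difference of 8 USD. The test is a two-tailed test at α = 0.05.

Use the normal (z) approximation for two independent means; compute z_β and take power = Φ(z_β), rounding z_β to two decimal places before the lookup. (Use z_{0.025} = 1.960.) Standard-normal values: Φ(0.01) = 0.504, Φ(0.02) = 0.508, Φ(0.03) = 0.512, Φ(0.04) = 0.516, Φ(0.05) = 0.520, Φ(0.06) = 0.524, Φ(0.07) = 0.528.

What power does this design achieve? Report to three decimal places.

z_β = δ·√(n/(σ₁²+σ₂²)) − z_{α/2}
    = 8 · √(434/6728) − 1.960
    = 8 · 0.25398 − 1.960
    = 2.0319 − 1.960 = 0.0719 → 0.07
Power = Φ(0.07) = 0.528.

Power ≈ 0.528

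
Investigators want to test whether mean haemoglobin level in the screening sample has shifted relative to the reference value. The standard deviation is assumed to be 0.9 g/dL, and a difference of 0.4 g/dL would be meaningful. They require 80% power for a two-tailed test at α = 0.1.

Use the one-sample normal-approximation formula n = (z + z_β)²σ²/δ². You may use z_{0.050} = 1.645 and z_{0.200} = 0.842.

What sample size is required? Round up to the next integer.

n = 32

n = (z_{α/2} + z_β)² · σ² / δ²
  = (1.645 + 0.842)² · 0.9² / 0.4²
  = 6.1852 · 0.81 / 0.16
  = 31.31
Round up → n = 32.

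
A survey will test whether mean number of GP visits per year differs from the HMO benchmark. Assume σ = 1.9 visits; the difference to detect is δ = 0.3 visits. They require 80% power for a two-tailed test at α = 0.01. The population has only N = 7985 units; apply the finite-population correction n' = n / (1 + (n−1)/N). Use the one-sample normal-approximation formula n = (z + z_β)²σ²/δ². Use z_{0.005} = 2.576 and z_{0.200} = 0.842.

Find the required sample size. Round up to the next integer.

n = 443

n = (z_{α/2} + z_β)² · σ² / δ²
  = (2.576 + 0.842)² · 1.9² / 0.3²
  = 11.6827 · 3.61 / 0.09
  = 468.61
Finite-population correction (N = 7985): 468.61 / (1 + (468.61 − 1)/7985) = 442.68.
Round up → n = 443.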